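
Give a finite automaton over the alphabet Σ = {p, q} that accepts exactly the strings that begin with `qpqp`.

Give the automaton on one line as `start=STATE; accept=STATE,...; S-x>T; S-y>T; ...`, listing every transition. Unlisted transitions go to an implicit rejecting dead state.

Check the first 4 symbols one by one: A through D record how many have matched `qpqp` so far; any wrong symbol goes to the dead state F. After all 4 match we enter the accepting sink E.
A 6-state machine:
       p  q 
>  A   F  B 
   B   C  F 
   C   F  D 
   D   E  F 
 * E   E  E 
   F   F  F 
(> = start, * = accepting)

start=A; accept=E; A-p>F; A-q>B; B-p>C; B-q>F; C-p>F; C-q>D; D-p>E; D-q>F; E-p>E; E-q>E; F-p>F; F-q>F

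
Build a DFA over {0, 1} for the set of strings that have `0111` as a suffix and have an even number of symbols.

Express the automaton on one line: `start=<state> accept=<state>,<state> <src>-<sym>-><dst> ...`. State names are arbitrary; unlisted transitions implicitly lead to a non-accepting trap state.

Run two small machines in parallel and take their product. The first has 5 states tracking how much of the suffix `0111` has currently been matched; the second has 2 states tracking the input length modulo 2. A product state is a pair (one from each), accepting exactly when both do. Equivalent product states are then merged.
        0   1  
>  q0   q1  q2 
   q1   q0  q3 
   q2   q0  q0 
   q3   q1  q4 
   q4   q0  q5 
 * q5   q1  q2 
(> = start, * = accepting)

start=q0 accept=q5 q0-0->q1 q0-1->q2 q1-0->q0 q1-1->q3 q2-0->q0 q2-1->q0 q3-0->q1 q3-1->q4 q4-0->q0 q4-1->q5 q5-0->q1 q5-1->q2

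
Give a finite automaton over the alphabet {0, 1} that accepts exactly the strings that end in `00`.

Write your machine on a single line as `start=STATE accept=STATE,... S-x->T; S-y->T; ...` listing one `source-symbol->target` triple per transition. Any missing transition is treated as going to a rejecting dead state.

start=S0; accept=S2; S0-0->S1; S0-1->S0; S1-0->S2; S1-1->S0; S2-0->S2; S2-1->S0

Let each state record the length of the longest suffix of the input read so far that is also a prefix of `00`. S1 means the last symbol is `0`; S2 means the last 2 symbols are `00`. Accept only at S2, where the string currently ends in `00`.
A 3-state machine:
        0   1  
>  S0   S1  S0 
   S1   S2  S0 
 * S2   S2  S0 
(> = start, * = accepting)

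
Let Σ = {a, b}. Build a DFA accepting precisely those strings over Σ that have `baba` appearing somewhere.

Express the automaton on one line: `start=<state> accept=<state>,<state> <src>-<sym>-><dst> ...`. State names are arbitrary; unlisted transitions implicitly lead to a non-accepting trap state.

States S0..S3 record the length of the longest prefix of `baba` that matches the current input suffix. Reaching S4 means `baba` has been seen, and we stay there forever. Accept from S4.
5 states suffice.
        a   b  
>  S0   S0  S1 
   S1   S2  S1 
   S2   S0  S3 
   S3   S4  S1 
 * S4   S4  S4 
(> = start, * = accepting)

start=S0 accept=S4 S0-a->S0 S0-b->S1 S1-a->S2 S1-b->S1 S2-a->S0 S2-b->S3 S3-a->S4 S3-b->S1 S4-a->S4 S4-b->S4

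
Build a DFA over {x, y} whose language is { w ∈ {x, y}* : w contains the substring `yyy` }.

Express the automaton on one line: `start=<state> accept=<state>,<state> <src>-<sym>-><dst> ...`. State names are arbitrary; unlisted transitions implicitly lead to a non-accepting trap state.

States q0..q2 record the length of the longest prefix of `yyy` that matches the current input suffix. Reaching q3 means `yyy` has been seen, and we stay there forever. Accept from q3.
A 4-state machine:
        x   y  
>  q0   q0  q1 
   q1   q0  q2 
   q2   q0  q3 
 * q3   q3  q3 
(> = start, * = accepting)

start=q0 accept=q3 q0-x->q0 q0-y->q1 q1-x->q0 q1-y->q2 q2-x->q0 q2-y->q3 q3-x->q3 q3-y->q3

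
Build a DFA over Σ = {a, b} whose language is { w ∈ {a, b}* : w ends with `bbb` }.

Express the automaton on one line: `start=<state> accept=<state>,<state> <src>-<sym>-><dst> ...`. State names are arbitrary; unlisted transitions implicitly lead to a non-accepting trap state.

start=q0 accept=q3 q0-a->q0 q0-b->q1 q1-a->q0 q1-b->q2 q2-a->q0 q2-b->q3 q3-a->q0 q3-b->q3

Remember how much of `bbb` the current input suffix matches. State q0 means no match yet; q1 means the last symbol is `b`; q2 means the last 2 symbols are `bb`; q3 means the last 3 symbols are `bbb`. Only q3 accepts. On a mismatch, fall back to the longest proper suffix that is still a prefix of `bbb`.
With 4 states:
        a   b  
>  q0   q0  q1 
   q1   q0  q2 
   q2   q0  q3 
 * q3   q0  q3 
(> = start, * = accepting)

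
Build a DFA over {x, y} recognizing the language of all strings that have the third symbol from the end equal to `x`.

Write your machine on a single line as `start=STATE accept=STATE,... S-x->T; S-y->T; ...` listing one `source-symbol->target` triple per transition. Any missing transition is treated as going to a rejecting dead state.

Because acceptance depends on a position counted from the end, the machine has to buffer the most recent 3 symbols. Make each state the string of the last up-to-3 symbols read; on input `x` shift the window left and append `x`. Accept when the buffered window has length 3 and begins with `x`.
          x    y  
>  S0     S1   S2 
   S1     S3   S4 
   S2     S5   S6 
   S3     S7   S8 
   S4     S9  S10 
   S5    S11  S12 
   S6    S13  S14 
 * S7     S7   S8 
 * S8     S9  S10 
 * S9    S11  S12 
 * S10   S13  S14 
   S11    S7   S8 
   S12    S9  S10 
   S13   S11  S12 
   S14   S13  S14 
(> = start, * = accepting)

start=S0; accept=S7,S8,S9,S10; S0-x->S1; S0-y->S2; S1-x->S3; S1-y->S4; S2-x->S5; S2-y->S6; S3-x->S7; S3-y->S8; S4-x->S9; S4-y->S10; S5-x->S11; S5-y->S12; S6-x->S13; S6-y->S14; S7-x->S7; S7-y->S8; S8-x->S9; S8-y->S10; S9-x->S11; S9-y->S12; S10-x->S13; S10-y->S14; S11-x->S7; S11-y->S8; S12-x->S9; S12-y->S10; S13-x->S11; S13-y->S12; S14-x->S13; S14-y->S14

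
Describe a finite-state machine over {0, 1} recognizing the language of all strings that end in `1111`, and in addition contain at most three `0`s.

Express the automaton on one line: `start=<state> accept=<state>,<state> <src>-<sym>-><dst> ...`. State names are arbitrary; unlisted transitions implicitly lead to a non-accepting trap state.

start=A accept=O,R,T,U A-0->B A-1->C B-0->D B-1->E C-0->B C-1->F D-0->G D-1->H E-0->D E-1->I F-0->B F-1->J G-0->K G-1->L H-0->G H-1->M I-0->D I-1->N J-0->B J-1->O K-0->K K-1->K L-0->K L-1->P M-0->G M-1->Q N-0->D N-1->R O-0->B O-1->O P-0->K P-1->S Q-0->G Q-1->T R-0->D R-1->R S-0->K S-1->U T-0->G T-1->T U-0->K U-1->U

Handle the two conditions separately and then intersect. The first has 5 states tracking how much of the suffix `1111` has currently been matched; the second has 5 states tracking the count of `0`s, saturating at 4. A product state is a pair (one from each), accepting exactly when both do. Equivalent product states are then merged.
A 21-state machine:
       0  1 
>  A   B  C 
   B   D  E 
   C   B  F 
   D   G  H 
   E   D  I 
   F   B  J 
   G   K  L 
   H   G  M 
   I   D  N 
   J   B  O 
   K   K  K 
   L   K  P 
   M   G  Q 
   N   D  R 
 * O   B  O 
   P   K  S 
   Q   G  T 
 * R   D  R 
   S   K  U 
 * T   G  T 
 * U   K  U 
(> = start, * = accepting)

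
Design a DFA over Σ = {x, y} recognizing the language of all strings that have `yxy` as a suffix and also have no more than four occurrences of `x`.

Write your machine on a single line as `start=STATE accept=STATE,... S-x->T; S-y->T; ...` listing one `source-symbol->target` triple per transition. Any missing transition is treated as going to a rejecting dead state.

start=S0; accept=S9,S13,S17,S20; S0-x->S1; S0-y->S2; S1-x->S3; S1-y->S4; S2-x->S5; S2-y->S2; S3-x->S6; S3-y->S7; S4-x->S8; S4-y->S4; S5-x->S3; S5-y->S9; S6-x->S10; S6-y->S11; S7-x->S12; S7-y->S7; S8-x->S6; S8-y->S13; S9-x->S8; S9-y->S4; S10-x->S14; S10-y->S15; S11-x->S16; S11-y->S11; S12-x->S10; S12-y->S17; S13-x->S12; S13-y->S7; S14-x->S14; S14-y->S18; S15-x->S19; S15-y->S15; S16-x->S14; S16-y->S20; S17-x->S16; S17-y->S11; S18-x->S19; S18-y->S18; S19-x->S14; S19-y->S21; S20-x->S19; S20-y->S15; S21-x->S19; S21-y->S18

Run two small machines in parallel and take their product. One (4 states) tracks how much of the suffix `yxy` has currently been matched; the other (6 states) tracks the count of `x`s, saturating at 5. Each combined state is a pair, one component from each; accept when both components accept.
22 states suffice.
          x    y  
>  S0     S1   S2 
   S1     S3   S4 
   S2     S5   S2 
   S3     S6   S7 
   S4     S8   S4 
   S5     S3   S9 
   S6    S10  S11 
   S7    S12   S7 
   S8     S6  S13 
 * S9     S8   S4 
   S10   S14  S15 
   S11   S16  S11 
   S12   S10  S17 
 * S13   S12   S7 
   S14   S14  S18 
   S15   S19  S15 
   S16   S14  S20 
 * S17   S16  S11 
   S18   S19  S18 
   S19   S14  S21 
 * S20   S19  S15 
   S21   S19  S18 
(> = start, * = accepting)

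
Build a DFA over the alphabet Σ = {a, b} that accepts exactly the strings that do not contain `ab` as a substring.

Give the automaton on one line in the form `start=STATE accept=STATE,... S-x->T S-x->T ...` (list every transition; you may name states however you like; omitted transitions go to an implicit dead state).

start=s0 accept=s0,s1 s0-a->s1 s0-b->s0 s1-a->s1 s1-b->s2 s2-a->s2 s2-b->s2

This is the complement of 'contains `ab`'. Use the same substring-matching states — s0 through s2 holding how much of `ab` has just been matched — but flip the accepting set: everything except the trap s2 accepts.
A 3-state machine:
        a   b  
>* s0   s1  s0 
 * s1   s1  s2 
   s2   s2  s2 
(> = start, * = accepting)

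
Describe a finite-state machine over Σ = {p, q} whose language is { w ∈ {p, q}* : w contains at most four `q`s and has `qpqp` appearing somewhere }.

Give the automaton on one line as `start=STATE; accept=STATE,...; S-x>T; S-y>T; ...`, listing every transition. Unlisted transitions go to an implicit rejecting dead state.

Run two small machines in parallel and take their product. The first has 6 states tracking the count of `q`s, saturating at 5; the second has 5 states tracking whether and how much of `qpqp` has been seen. A product state is a pair (one from each), accepting exactly when both do.
A 24-state machine:
          p    q  
>  S0     S0   S1 
   S1     S2   S3 
   S2     S4   S5 
   S3     S6   S7 
   S4     S4   S3 
   S5     S8   S7 
   S6     S9  S10 
   S7    S11  S12 
 * S8     S8  S13 
   S9     S9   S7 
   S10   S13  S12 
   S11   S14  S15 
   S12   S16  S17 
 * S13   S13  S18 
   S14   S14  S12 
   S15   S18  S17 
   S16   S19  S20 
   S17   S21  S17 
 * S18   S18  S22 
   S19   S19  S17 
   S20   S22  S17 
   S21   S23  S20 
   S22   S22  S22 
   S23   S23  S17 
(> = start, * = accepting)

start=S0; accept=S8,S13,S18; S0-p>S0; S0-q>S1; S1-p>S2; S1-q>S3; S2-p>S4; S2-q>S5; S3-p>S6; S3-q>S7; S4-p>S4; S4-q>S3; S5-p>S8; S5-q>S7; S6-p>S9; S6-q>S10; S7-p>S11; S7-q>S12; S8-p>S8; S8-q>S13; S9-p>S9; S9-q>S7; S10-p>S13; S10-q>S12; S11-p>S14; S11-q>S15; S12-p>S16; S12-q>S17; S13-p>S13; S13-q>S18; S14-p>S14; S14-q>S12; S15-p>S18; S15-q>S17; S16-p>S19; S16-q>S20; S17-p>S21; S17-q>S17; S18-p>S18; S18-q>S22; S19-p>S19; S19-q>S17; S20-p>S22; S20-q>S17; S21-p>S23; S21-q>S20; S22-p>S22; S22-q>S22; S23-p>S23; S23-q>S17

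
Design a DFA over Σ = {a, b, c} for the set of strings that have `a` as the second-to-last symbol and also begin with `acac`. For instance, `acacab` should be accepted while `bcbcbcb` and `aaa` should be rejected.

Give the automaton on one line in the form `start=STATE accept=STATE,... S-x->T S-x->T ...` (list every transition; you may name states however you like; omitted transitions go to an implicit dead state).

Build one automaton per condition and run them in lockstep. One (13 states) tracks the last 2 symbols read; the other (6 states) tracks whether the input so far still matches the prefix `acac`. Each combined state is a pair, one component from each; accept when both components accept.
24 states suffice.
          a    b    c  
>  q0     q1   q2   q3 
   q1     q4   q5   q6 
   q2     q7   q8   q9 
   q3    q10  q11  q12 
   q4     q4   q5  q13 
   q5     q7   q8   q9 
   q6    q14  q11  q12 
   q7     q4   q5  q13 
   q8     q7   q8   q9 
   q9    q10  q11  q12 
   q10    q4   q5  q13 
   q11    q7   q8   q9 
   q12   q10  q11  q12 
   q13   q10  q11  q12 
   q14    q4   q5  q15 
 * q15   q16  q17  q18 
   q16   q19  q20  q15 
   q17   q21  q22  q23 
   q18   q16  q17  q18 
 * q19   q19  q20  q15 
 * q20   q21  q22  q23 
   q21   q19  q20  q15 
   q22   q21  q22  q23 
   q23   q16  q17  q18 
(> = start, * = accepting)

start=q0 accept=q15,q19,q20 q0-a->q1 q0-b->q2 q0-c->q3 q1-a->q4 q1-b->q5 q1-c->q6 q2-a->q7 q2-b->q8 q2-c->q9 q3-a->q10 q3-b->q11 q3-c->q12 q4-a->q4 q4-b->q5 q4-c->q13 q5-a->q7 q5-b->q8 q5-c->q9 q6-a->q14 q6-b->q11 q6-c->q12 q7-a->q4 q7-b->q5 q7-c->q13 q8-a->q7 q8-b->q8 q8-c->q9 q9-a->q10 q9-b->q11 q9-c->q12 q10-a->q4 q10-b->q5 q10-c->q13 q11-a->q7 q11-b->q8 q11-c->q9 q12-a->q10 q12-b->q11 q12-c->q12 q13-a->q10 q13-b->q11 q13-c->q12 q14-a->q4 q14-b->q5 q14-c->q15 q15-a->q16 q15-b->q17 q15-c->q18 q16-a->q19 q16-b->q20 q16-c->q15 q17-a->q21 q17-b->q22 q17-c->q23 q18-a->q16 q18-b->q17 q18-c->q18 q19-a->q19 q19-b->q20 q19-c->q15 q20-a->q21 q20-b->q22 q20-c->q23 q21-a->q19 q21-b->q20 q21-c->q15 q22-a->q21 q22-b->q22 q22-c->q23 q23-a->q16 q23-b->q17 q23-c->q18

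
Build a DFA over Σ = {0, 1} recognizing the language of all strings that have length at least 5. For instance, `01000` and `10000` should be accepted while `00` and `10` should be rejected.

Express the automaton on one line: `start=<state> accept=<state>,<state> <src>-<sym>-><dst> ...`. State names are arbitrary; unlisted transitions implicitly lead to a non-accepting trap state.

Count input length up to 6: every symbol moves from A toward G, which means 'more than 5' and absorbs. Accept from {F, G}.
7 states suffice.
       0  1 
>  A   B  B 
   B   C  C 
   C   D  D 
   D   E  E 
   E   F  F 
 * F   G  G 
 * G   G  G 
(> = start, * = accepting)

start=A accept=F,G A-0->B A-1->B B-0->C B-1->C C-0->D C-1->D D-0->E D-1->E E-0->F E-1->F F-0->G F-1->G G-0->G G-1->G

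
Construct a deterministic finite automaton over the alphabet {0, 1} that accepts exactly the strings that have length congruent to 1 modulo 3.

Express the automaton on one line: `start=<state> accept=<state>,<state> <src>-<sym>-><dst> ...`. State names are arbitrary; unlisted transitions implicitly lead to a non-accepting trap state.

Only the length mod 3 matters, so use a 3-cycle: from any state, every input symbol moves to the next state, wrapping S2 back to S0. Mark S1 accepting.
A 3-state machine:
        0   1  
>  S0   S1  S1 
 * S1   S2  S2 
   S2   S0  S0 
(> = start, * = accepting)

start=S0 accept=S1 S0-0->S1 S0-1->S1 S1-0->S2 S1-1->S2 S2-0->S0 S2-1->S0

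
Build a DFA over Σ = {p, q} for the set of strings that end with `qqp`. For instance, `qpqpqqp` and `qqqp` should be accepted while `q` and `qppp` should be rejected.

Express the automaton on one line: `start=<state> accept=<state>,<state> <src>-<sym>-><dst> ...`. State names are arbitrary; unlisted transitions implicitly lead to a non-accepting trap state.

Let each state record the length of the longest suffix of the input read so far that is also a prefix of `qqp`. s1 means the last symbol is `q`; s2 means the last 2 symbols are `qq`; s3 means the last 3 symbols are `qqp`. Accept only at s3, where the string currently ends in `qqp`.
4 states suffice.
        p   q  
>  s0   s0  s1 
   s1   s0  s2 
   s2   s3  s2 
 * s3   s0  s1 
(> = start, * = accepting)

start=s0 accept=s3 s0-p->s0 s0-q->s1 s1-p->s0 s1-q->s2 s2-p->s3 s2-q->s2 s3-p->s0 s3-q->s1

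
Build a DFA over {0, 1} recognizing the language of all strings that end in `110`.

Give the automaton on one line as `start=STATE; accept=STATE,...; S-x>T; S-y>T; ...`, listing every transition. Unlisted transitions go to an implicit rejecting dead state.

Let each state record the length of the longest suffix of the input read so far that is also a prefix of `110`. s1 means the last symbol is `1`; s2 means the last 2 symbols are `11`; s3 means the last 3 symbols are `110`. Accept only at s3, where the string currently ends in `110`.
        0   1  
>  s0   s0  s1 
   s1   s0  s2 
   s2   s3  s2 
 * s3   s0  s1 
(> = start, * = accepting)

start=s0; accept=s3; s0-0>s0; s0-1>s1; s1-0>s0; s1-1>s2; s2-0>s3; s2-1>s2; s3-0>s0; s3-1>s1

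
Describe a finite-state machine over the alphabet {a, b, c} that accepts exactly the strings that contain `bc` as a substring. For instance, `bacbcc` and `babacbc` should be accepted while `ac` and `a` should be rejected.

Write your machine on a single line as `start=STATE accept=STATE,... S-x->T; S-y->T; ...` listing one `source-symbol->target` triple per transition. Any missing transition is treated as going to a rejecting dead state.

start=q0; accept=q2; q0-a->q0; q0-b->q1; q0-c->q0; q1-a->q0; q1-b->q1; q1-c->q2; q2-a->q2; q2-b->q2; q2-c->q2

Track how much of `bc` has been matched so far: state q0 is no progress, q2 is the absorbing accept state reached once `bc` has occurred. Intermediate states record partial matches; on a mismatch, fall back to the longest reusable overlap.
A 3-state machine:
        a   b   c  
>  q0   q0  q1  q0 
   q1   q0  q1  q2 
 * q2   q2  q2  q2 
(> = start, * = accepting)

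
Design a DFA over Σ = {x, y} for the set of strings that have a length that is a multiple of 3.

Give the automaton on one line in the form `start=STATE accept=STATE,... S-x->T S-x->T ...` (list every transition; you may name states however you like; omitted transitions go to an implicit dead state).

Count input length modulo 3: every symbol advances one step around the cycle s0 → s1 → s2 → s0. Accept at s0.
3 states suffice.
        x   y  
>* s0   s1  s1 
   s1   s2  s2 
   s2   s0  s0 
(> = start, * = accepting)

start=s0 accept=s0 s0-x->s1 s0-y->s1 s1-x->s2 s1-y->s2 s2-x->s0 s2-y->s0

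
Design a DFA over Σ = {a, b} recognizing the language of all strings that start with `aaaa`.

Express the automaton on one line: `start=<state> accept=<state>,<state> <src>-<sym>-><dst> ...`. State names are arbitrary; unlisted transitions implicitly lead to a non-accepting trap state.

Check the first 4 symbols one by one: q0 through q3 record how many have matched `aaaa` so far; any wrong symbol goes to the dead state q5. After all 4 match we enter the accepting sink q4.
A 6-state machine:
        a   b  
>  q0   q1  q5 
   q1   q2  q5 
   q2   q3  q5 
   q3   q4  q5 
 * q4   q4  q4 
   q5   q5  q5 
(> = start, * = accepting)

start=q0 accept=q4 q0-a->q1 q0-b->q5 q1-a->q2 q1-b->q5 q2-a->q3 q2-b->q5 q3-a->q4 q3-b->q5 q4-a->q4 q4-b->q4 q5-a->q5 q5-b->q5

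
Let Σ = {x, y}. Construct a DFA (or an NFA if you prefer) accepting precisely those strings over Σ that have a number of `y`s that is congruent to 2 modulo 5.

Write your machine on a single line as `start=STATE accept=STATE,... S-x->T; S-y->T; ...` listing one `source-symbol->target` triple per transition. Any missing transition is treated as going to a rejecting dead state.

Keep the running count of `y`s modulo 5: each `y` advances along the cycle q0 → q1 → q2 → q3 → q4 → q0 while other symbols loop. Accept at q2.
        x   y  
>  q0   q0  q1 
   q1   q1  q2 
 * q2   q2  q3 
   q3   q3  q4 
   q4   q4  q0 
(> = start, * = accepting)

start=q0; accept=q2; q0-x->q0; q0-y->q1; q1-x->q1; q1-y->q2; q2-x->q2; q2-y->q3; q3-x->q3; q3-y->q4; q4-x->q4; q4-y->q0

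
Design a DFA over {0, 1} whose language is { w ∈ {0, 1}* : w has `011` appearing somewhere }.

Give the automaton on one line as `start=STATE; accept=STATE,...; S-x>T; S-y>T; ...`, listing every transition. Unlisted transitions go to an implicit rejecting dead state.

States q0..q2 record the length of the longest prefix of `011` that matches the current input suffix. Reaching q3 means `011` has been seen, and we stay there forever. Accept from q3.
A 4-state machine:
        0   1  
>  q0   q1  q0 
   q1   q1  q2 
   q2   q1  q3 
 * q3   q3  q3 
(> = start, * = accepting)

start=q0; accept=q3; q0-0>q1; q0-1>q0; q1-0>q1; q1-1>q2; q2-0>q1; q2-1>q3; q3-0>q3; q3-1>q3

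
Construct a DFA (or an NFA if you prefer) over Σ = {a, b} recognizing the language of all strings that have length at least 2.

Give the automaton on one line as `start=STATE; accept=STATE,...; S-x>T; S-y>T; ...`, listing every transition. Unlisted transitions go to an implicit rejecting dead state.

start=S0; accept=S2,S3; S0-a>S1; S0-b>S1; S1-a>S2; S1-b>S2; S2-a>S3; S2-b>S3; S3-a>S3; S3-b>S3

We only need to distinguish lengths 0, 1, …, 2, and '>2'. Chain S0 → S1 → S2 → S3 on every symbol, with S3 looping. Accepting states: {S2, S3}.
A 4-state machine:
        a   b  
>  S0   S1  S1 
   S1   S2  S2 
 * S2   S3  S3 
 * S3   S3  S3 
(> = start, * = accepting)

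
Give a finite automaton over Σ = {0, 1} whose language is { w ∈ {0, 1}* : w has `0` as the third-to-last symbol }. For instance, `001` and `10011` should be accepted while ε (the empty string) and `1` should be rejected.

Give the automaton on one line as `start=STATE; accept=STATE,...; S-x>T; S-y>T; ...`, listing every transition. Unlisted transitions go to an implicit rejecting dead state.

start=q0; accept=q7,q8,q9,q10; q0-0>q1; q0-1>q2; q1-0>q3; q1-1>q4; q2-0>q5; q2-1>q6; q3-0>q7; q3-1>q8; q4-0>q9; q4-1>q10; q5-0>q11; q5-1>q12; q6-0>q13; q6-1>q14; q7-0>q7; q7-1>q8; q8-0>q9; q8-1>q10; q9-0>q11; q9-1>q12; q10-0>q13; q10-1>q14; q11-0>q7; q11-1>q8; q12-0>q9; q12-1>q10; q13-0>q11; q13-1>q12; q14-0>q13; q14-1>q14

A DFA must remember the last 3 symbols (since which symbol is third-to-last isn't known until the input ends). Use one state per possible window of the last ≤3 symbols; accept from those whose window starts with `0`.
A 15-state machine:
          0    1  
>  q0     q1   q2 
   q1     q3   q4 
   q2     q5   q6 
   q3     q7   q8 
   q4     q9  q10 
   q5    q11  q12 
   q6    q13  q14 
 * q7     q7   q8 
 * q8     q9  q10 
 * q9    q11  q12 
 * q10   q13  q14 
   q11    q7   q8 
   q12    q9  q10 
   q13   q11  q12 
   q14   q13  q14 
(> = start, * = accepting)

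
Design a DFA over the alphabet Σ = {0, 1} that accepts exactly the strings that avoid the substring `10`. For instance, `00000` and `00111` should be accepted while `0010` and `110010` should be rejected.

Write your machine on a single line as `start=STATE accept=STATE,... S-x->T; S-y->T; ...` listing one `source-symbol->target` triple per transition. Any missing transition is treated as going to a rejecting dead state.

Track partial matches of the forbidden pattern `10`. State C is a dead state reached once `10` has occurred; every other state accepts. A means no part of `10` is currently matched.
3 states suffice.
       0  1 
>* A   A  B 
 * B   C  B 
   C   C  C 
(> = start, * = accepting)

start=A; accept=A,B; A-0->A; A-1->B; B-0->C; B-1->B; C-0->C; C-1->C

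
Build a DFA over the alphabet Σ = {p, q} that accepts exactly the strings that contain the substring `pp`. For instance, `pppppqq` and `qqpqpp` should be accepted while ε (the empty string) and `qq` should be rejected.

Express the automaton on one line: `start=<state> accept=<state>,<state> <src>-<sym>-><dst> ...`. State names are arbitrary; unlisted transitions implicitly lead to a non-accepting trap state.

start=s0 accept=s2 s0-p->s1 s0-q->s0 s1-p->s2 s1-q->s0 s2-p->s2 s2-q->s2

States s0..s1 record the length of the longest prefix of `pp` that matches the current input suffix. Reaching s2 means `pp` has been seen, and we stay there forever. Accept from s2.
With 3 states:
        p   q  
>  s0   s1  s0 
   s1   s2  s0 
 * s2   s2  s2 
(> = start, * = accepting)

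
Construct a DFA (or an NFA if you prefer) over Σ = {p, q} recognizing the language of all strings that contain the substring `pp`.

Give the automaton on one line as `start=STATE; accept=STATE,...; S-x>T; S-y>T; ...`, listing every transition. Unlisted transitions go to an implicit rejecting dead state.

start=s0; accept=s2; s0-p>s1; s0-q>s0; s1-p>s2; s1-q>s0; s2-p>s2; s2-q>s2

States s0..s1 record the length of the longest prefix of `pp` that matches the current input suffix. Reaching s2 means `pp` has been seen, and we stay there forever. Accept from s2.
3 states suffice.
        p   q  
>  s0   s1  s0 
   s1   s2  s0 
 * s2   s2  s2 
(> = start, * = accepting)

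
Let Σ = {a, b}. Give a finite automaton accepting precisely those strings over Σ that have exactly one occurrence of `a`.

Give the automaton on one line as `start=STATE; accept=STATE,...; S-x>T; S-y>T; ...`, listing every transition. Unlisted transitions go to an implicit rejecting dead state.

Count `a`s, saturating at 2: state q0 means no `a` yet, q1 means one `a` seen, q2 means more than one. Each `a` increments (capped at q2); other symbols loop. Accept from {q1}.
3 states suffice.
        a   b  
>  q0   q1  q0 
 * q1   q2  q1 
   q2   q2  q2 
(> = start, * = accepting)

start=q0; accept=q1; q0-a>q1; q0-b>q0; q1-a>q2; q1-b>q1; q2-a>q2; q2-b>q2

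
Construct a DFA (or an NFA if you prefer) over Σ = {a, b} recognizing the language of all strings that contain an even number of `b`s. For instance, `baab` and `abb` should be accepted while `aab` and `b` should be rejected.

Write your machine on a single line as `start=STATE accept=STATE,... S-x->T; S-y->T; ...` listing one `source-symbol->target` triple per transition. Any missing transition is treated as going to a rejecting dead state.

start=q0; accept=q0; q0-a->q0; q0-b->q1; q1-a->q1; q1-b->q0

Keep the running count of `b`s modulo 2: each `b` advances along the cycle q0 → q1 → q0 while other symbols loop. Accept at q0.
2 states suffice.
        a   b  
>* q0   q0  q1 
   q1   q1  q0 
(> = start, * = accepting)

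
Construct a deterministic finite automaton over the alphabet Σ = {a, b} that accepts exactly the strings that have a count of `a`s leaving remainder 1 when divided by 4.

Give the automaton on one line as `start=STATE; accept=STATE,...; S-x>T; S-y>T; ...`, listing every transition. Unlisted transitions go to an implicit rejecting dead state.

Keep the running count of `a`s modulo 4: each `a` advances along the cycle S0 → S1 → S2 → S3 → S0 while other symbols loop. Accept at S1.
A 4-state machine:
        a   b  
>  S0   S1  S0 
 * S1   S2  S1 
   S2   S3  S2 
   S3   S0  S3 
(> = start, * = accepting)

start=S0; accept=S1; S0-a>S1; S0-b>S0; S1-a>S2; S1-b>S1; S2-a>S3; S2-b>S2; S3-a>S0; S3-b>S3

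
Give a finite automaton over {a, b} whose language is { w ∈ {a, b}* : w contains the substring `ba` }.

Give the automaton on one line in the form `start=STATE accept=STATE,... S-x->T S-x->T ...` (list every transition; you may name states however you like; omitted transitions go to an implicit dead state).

start=q0 accept=q2 q0-a->q0 q0-b->q1 q1-a->q2 q1-b->q1 q2-a->q2 q2-b->q2

Track how much of `ba` has been matched so far: state q0 is no progress, q2 is the absorbing accept state reached once `ba` has occurred. Intermediate states record partial matches; on a mismatch, fall back to the longest reusable overlap.
A 3-state machine:
        a   b  
>  q0   q0  q1 
   q1   q2  q1 
 * q2   q2  q2 
(> = start, * = accepting)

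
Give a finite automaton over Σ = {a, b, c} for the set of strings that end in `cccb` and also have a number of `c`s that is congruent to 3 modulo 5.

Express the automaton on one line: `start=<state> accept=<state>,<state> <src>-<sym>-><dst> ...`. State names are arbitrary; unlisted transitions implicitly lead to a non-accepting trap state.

start=q0 accept=q7 q0-a->q0 q0-b->q0 q0-c->q1 q1-a->q2 q1-b->q2 q1-c->q3 q2-a->q2 q2-b->q2 q2-c->q4 q3-a->q4 q3-b->q4 q3-c->q5 q4-a->q4 q4-b->q4 q4-c->q6 q5-a->q6 q5-b->q7 q5-c->q8 q6-a->q6 q6-b->q6 q6-c->q8 q7-a->q6 q7-b->q6 q7-c->q8 q8-a->q8 q8-b->q8 q8-c->q0

Handle the two conditions separately and then intersect. One (5 states) tracks how much of the suffix `cccb` has currently been matched; the other (5 states) tracks the count of `c`s modulo 5. Each combined state is a pair, one component from each; accept when both components accept. Minimizing collapses redundant product states.
9 states suffice.
        a   b   c  
>  q0   q0  q0  q1 
   q1   q2  q2  q3 
   q2   q2  q2  q4 
   q3   q4  q4  q5 
   q4   q4  q4  q6 
   q5   q6  q7  q8 
   q6   q6  q6  q8 
 * q7   q6  q6  q8 
   q8   q8  q8  q0 
(> = start, * = accepting)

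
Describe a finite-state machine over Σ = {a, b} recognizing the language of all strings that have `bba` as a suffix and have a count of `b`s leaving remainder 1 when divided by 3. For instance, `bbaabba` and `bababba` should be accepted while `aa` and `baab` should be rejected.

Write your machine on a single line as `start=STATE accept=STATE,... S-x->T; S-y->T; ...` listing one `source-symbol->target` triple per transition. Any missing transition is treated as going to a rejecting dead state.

start=q0; accept=q11; q0-a->q0; q0-b->q1; q1-a->q2; q1-b->q3; q2-a->q2; q2-b->q4; q3-a->q5; q3-b->q6; q4-a->q7; q4-b->q6; q5-a->q7; q5-b->q8; q6-a->q9; q6-b->q10; q7-a->q7; q7-b->q8; q8-a->q0; q8-b->q10; q9-a->q0; q9-b->q1; q10-a->q11; q10-b->q3; q11-a->q2; q11-b->q4

Run two small machines in parallel and take their product. The first has 4 states tracking how much of the suffix `bba` has currently been matched; the second has 3 states tracking the count of `b`s modulo 3. A product state is a pair (one from each), accepting exactly when both do.
          a    b  
>  q0     q0   q1 
   q1     q2   q3 
   q2     q2   q4 
   q3     q5   q6 
   q4     q7   q6 
   q5     q7   q8 
   q6     q9  q10 
   q7     q7   q8 
   q8     q0  q10 
   q9     q0   q1 
   q10   q11   q3 
 * q11    q2   q4 
(> = start, * = accepting)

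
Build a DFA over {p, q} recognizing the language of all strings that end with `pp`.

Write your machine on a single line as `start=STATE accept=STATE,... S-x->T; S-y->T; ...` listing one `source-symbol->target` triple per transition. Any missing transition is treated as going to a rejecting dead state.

start=S0; accept=S2; S0-p->S1; S0-q->S0; S1-p->S2; S1-q->S0; S2-p->S2; S2-q->S0

Let each state record the length of the longest suffix of the input read so far that is also a prefix of `pp`. S1 means the last symbol is `p`; S2 means the last 2 symbols are `pp`. Accept only at S2, where the string currently ends in `pp`.
A 3-state machine:
        p   q  
>  S0   S1  S0 
   S1   S2  S0 
 * S2   S2  S0 
(> = start, * = accepting)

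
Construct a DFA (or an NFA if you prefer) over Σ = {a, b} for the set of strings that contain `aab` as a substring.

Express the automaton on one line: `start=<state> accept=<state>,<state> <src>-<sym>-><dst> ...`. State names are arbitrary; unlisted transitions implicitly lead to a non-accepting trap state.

start=S0 accept=S3 S0-a->S1 S0-b->S0 S1-a->S2 S1-b->S0 S2-a->S2 S2-b->S3 S3-a->S3 S3-b->S3

Track how much of `aab` has been matched so far: state S0 is no progress, S3 is the absorbing accept state reached once `aab` has occurred. Intermediate states record partial matches; on a mismatch, fall back to the longest reusable overlap.
        a   b  
>  S0   S1  S0 
   S1   S2  S0 
   S2   S2  S3 
 * S3   S3  S3 
(> = start, * = accepting)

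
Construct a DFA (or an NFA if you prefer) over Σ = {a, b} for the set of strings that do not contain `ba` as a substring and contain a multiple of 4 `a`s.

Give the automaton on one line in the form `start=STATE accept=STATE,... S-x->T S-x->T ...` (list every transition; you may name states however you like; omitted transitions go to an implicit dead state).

Build one automaton per condition and run them in lockstep. One (3 states) tracks partial matches of the forbidden pattern `ba`; the other (4 states) tracks the count of `a`s modulo 4. Each combined state is a pair, one component from each; accept when both components accept.
A 12-state machine:
          a    b  
>* q0     q1   q2 
   q1     q3   q4 
 * q2     q5   q2 
   q3     q6   q7 
   q4     q8   q4 
   q5     q8   q5 
   q6     q0   q9 
   q7    q10   q7 
   q8    q10   q8 
   q9    q11   q9 
   q10   q11  q10 
   q11    q5  q11 
(> = start, * = accepting)

start=q0 accept=q0,q2 q0-a->q1 q0-b->q2 q1-a->q3 q1-b->q4 q2-a->q5 q2-b->q2 q3-a->q6 q3-b->q7 q4-a->q8 q4-b->q4 q5-a->q8 q5-b->q5 q6-a->q0 q6-b->q9 q7-a->q10 q7-b->q7 q8-a->q10 q8-b->q8 q9-a->q11 q9-b->q9 q10-a->q11 q10-b->q10 q11-a->q5 q11-b->q11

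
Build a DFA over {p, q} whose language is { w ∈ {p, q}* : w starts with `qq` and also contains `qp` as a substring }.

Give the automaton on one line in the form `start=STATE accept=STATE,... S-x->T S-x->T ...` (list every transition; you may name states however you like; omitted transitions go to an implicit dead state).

start=s0 accept=s6 s0-p->s1 s0-q->s2 s1-p->s1 s1-q->s3 s2-p->s4 s2-q->s5 s3-p->s4 s3-q->s3 s4-p->s4 s4-q->s4 s5-p->s6 s5-q->s5 s6-p->s6 s6-q->s6

Build one automaton per condition and run them in lockstep. The first has 4 states tracking whether the input so far still matches the prefix `qq`; the second has 3 states tracking whether and how much of `qp` has been seen. A product state is a pair (one from each), accepting exactly when both do.
        p   q  
>  s0   s1  s2 
   s1   s1  s3 
   s2   s4  s5 
   s3   s4  s3 
   s4   s4  s4 
   s5   s6  s5 
 * s6   s6  s6 
(> = start, * = accepting)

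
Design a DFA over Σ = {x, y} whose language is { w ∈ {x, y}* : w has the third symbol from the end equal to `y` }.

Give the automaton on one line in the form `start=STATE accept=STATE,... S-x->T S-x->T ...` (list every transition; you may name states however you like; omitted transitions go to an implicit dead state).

Because acceptance depends on a position counted from the end, the machine has to buffer the most recent 3 symbols. Make each state the string of the last up-to-3 symbols read; on input `x` shift the window left and append `x`. Accept when the buffered window has length 3 and begins with `y`.
A 15-state machine:
          x    y  
>  q0     q1   q2 
   q1     q3   q4 
   q2     q5   q6 
   q3     q7   q8 
   q4     q9  q10 
   q5    q11  q12 
   q6    q13  q14 
   q7     q7   q8 
   q8     q9  q10 
   q9    q11  q12 
   q10   q13  q14 
 * q11    q7   q8 
 * q12    q9  q10 
 * q13   q11  q12 
 * q14   q13  q14 
(> = start, * = accepting)

start=q0 accept=q11,q12,q13,q14 q0-x->q1 q0-y->q2 q1-x->q3 q1-y->q4 q2-x->q5 q2-y->q6 q3-x->q7 q3-y->q8 q4-x->q9 q4-y->q10 q5-x->q11 q5-y->q12 q6-x->q13 q6-y->q14 q7-x->q7 q7-y->q8 q8-x->q9 q8-y->q10 q9-x->q11 q9-y->q12 q10-x->q13 q10-y->q14 q11-x->q7 q11-y->q8 q12-x->q9 q12-y->q10 q13-x->q11 q13-y->q12 q14-x->q13 q14-y->q14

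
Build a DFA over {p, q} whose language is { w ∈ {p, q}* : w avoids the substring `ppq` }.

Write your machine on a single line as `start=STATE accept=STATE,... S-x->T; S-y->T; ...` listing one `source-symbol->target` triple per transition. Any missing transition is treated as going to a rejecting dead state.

start=s0; accept=s0,s1,s2; s0-p->s1; s0-q->s0; s1-p->s2; s1-q->s0; s2-p->s2; s2-q->s3; s3-p->s3; s3-q->s3

Track partial matches of the forbidden pattern `ppq`. State s3 is a dead state reached once `ppq` has occurred; every other state accepts. s0 means no part of `ppq` is currently matched.
A 4-state machine:
        p   q  
>* s0   s1  s0 
 * s1   s2  s0 
 * s2   s2  s3 
   s3   s3  s3 
(> = start, * = accepting)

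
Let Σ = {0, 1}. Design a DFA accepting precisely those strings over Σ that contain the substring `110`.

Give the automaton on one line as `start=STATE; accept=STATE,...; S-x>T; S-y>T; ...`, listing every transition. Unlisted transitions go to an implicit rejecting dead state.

start=q0; accept=q3; q0-0>q0; q0-1>q1; q1-0>q0; q1-1>q2; q2-0>q3; q2-1>q2; q3-0>q3; q3-1>q3

Track how much of `110` has been matched so far: state q0 is no progress, q3 is the absorbing accept state reached once `110` has occurred. Intermediate states record partial matches; on a mismatch, fall back to the longest reusable overlap.
        0   1  
>  q0   q0  q1 
   q1   q0  q2 
   q2   q3  q2 
 * q3   q3  q3 
(> = start, * = accepting)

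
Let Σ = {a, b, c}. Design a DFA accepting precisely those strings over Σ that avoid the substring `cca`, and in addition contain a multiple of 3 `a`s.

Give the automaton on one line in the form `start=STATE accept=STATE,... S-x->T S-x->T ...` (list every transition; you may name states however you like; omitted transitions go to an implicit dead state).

Build one automaton per condition and run them in lockstep. One (4 states) tracks partial matches of the forbidden pattern `cca`; the other (3 states) tracks the count of `a`s modulo 3. Each combined state is a pair, one component from each; accept when both components accept. After merging equivalent states the machine shrinks.
With 10 states:
        a   b   c  
>* q0   q1  q0  q2 
   q1   q3  q1  q4 
 * q2   q1  q0  q5 
   q3   q0  q3  q6 
   q4   q3  q1  q7 
 * q5   q8  q0  q5 
   q6   q0  q3  q9 
   q7   q8  q1  q7 
   q8   q8  q8  q8 
   q9   q8  q3  q9 
(> = start, * = accepting)

start=q0 accept=q0,q2,q5 q0-a->q1 q0-b->q0 q0-c->q2 q1-a->q3 q1-b->q1 q1-c->q4 q2-a->q1 q2-b->q0 q2-c->q5 q3-a->q0 q3-b->q3 q3-c->q6 q4-a->q3 q4-b->q1 q4-c->q7 q5-a->q8 q5-b->q0 q5-c->q5 q6-a->q0 q6-b->q3 q6-c->q9 q7-a->q8 q7-b->q1 q7-c->q7 q8-a->q8 q8-b->q8 q8-c->q8 q9-a->q8 q9-b->q3 q9-c->q9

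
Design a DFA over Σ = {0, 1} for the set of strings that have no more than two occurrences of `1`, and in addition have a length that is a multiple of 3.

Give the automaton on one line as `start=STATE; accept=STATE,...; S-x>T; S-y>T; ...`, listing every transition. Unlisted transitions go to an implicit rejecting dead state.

start=q0; accept=q0,q6,q7; q0-0>q1; q0-1>q2; q1-0>q3; q1-1>q4; q2-0>q4; q2-1>q5; q3-0>q0; q3-1>q6; q4-0>q6; q4-1>q7; q5-0>q7; q5-1>q8; q6-0>q2; q6-1>q9; q7-0>q9; q7-1>q8; q8-0>q8; q8-1>q8; q9-0>q5; q9-1>q8

Handle the two conditions separately and then intersect. The first has 4 states tracking the count of `1`s, saturating at 3; the second has 3 states tracking the input length modulo 3. A product state is a pair (one from each), accepting exactly when both do. Equivalent product states are then merged.
A 10-state machine:
        0   1  
>* q0   q1  q2 
   q1   q3  q4 
   q2   q4  q5 
   q3   q0  q6 
   q4   q6  q7 
   q5   q7  q8 
 * q6   q2  q9 
 * q7   q9  q8 
   q8   q8  q8 
   q9   q5  q8 
(> = start, * = accepting)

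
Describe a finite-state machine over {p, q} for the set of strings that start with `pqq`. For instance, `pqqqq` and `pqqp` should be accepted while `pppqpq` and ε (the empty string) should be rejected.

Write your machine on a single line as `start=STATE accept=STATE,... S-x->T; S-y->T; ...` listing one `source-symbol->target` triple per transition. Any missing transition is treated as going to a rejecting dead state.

start=s0; accept=s3; s0-p->s1; s0-q->s4; s1-p->s4; s1-q->s2; s2-p->s4; s2-q->s3; s3-p->s3; s3-q->s3; s4-p->s4; s4-q->s4

Check the first 3 symbols one by one: s0 through s2 record how many have matched `pqq` so far; any wrong symbol goes to the dead state s4. After all 3 match we enter the accepting sink s3.
With 5 states:
        p   q  
>  s0   s1  s4 
   s1   s4  s2 
   s2   s4  s3 
 * s3   s3  s3 
   s4   s4  s4 
(> = start, * = accepting)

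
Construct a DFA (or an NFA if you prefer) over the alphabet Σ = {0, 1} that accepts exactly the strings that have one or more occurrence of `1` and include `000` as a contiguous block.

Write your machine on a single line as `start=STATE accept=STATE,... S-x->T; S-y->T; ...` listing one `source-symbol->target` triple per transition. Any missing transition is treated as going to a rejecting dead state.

start=q0; accept=q9,q11; q0-0->q1; q0-1->q2; q1-0->q3; q1-1->q2; q2-0->q4; q2-1->q5; q3-0->q6; q3-1->q2; q4-0->q7; q4-1->q5; q5-0->q8; q5-1->q5; q6-0->q6; q6-1->q9; q7-0->q9; q7-1->q5; q8-0->q10; q8-1->q5; q9-0->q9; q9-1->q11; q10-0->q11; q10-1->q5; q11-0->q11; q11-1->q11

Build one automaton per condition and run them in lockstep. The first has 3 states tracking the count of `1`s, saturating at 2; the second has 4 states tracking whether and how much of `000` has been seen. A product state is a pair (one from each), accepting exactly when both do.
          0    1  
>  q0     q1   q2 
   q1     q3   q2 
   q2     q4   q5 
   q3     q6   q2 
   q4     q7   q5 
   q5     q8   q5 
   q6     q6   q9 
   q7     q9   q5 
   q8    q10   q5 
 * q9     q9  q11 
   q10   q11   q5 
 * q11   q11  q11 
(> = start, * = accepting)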